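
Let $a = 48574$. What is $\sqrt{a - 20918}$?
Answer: $2 \sqrt{6914} \approx 166.3$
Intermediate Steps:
$\sqrt{a - 20918} = \sqrt{48574 - 20918} = \sqrt{27656} = 2 \sqrt{6914}$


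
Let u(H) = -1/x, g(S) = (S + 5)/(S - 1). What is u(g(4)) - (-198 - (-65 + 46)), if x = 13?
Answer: 2326/13 ≈ 178.92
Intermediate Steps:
g(S) = (5 + S)/(-1 + S)
u(H) = -1/13
u(g(4)) - (-198 - (-65 + 46)) = -1/13 - (-198 - (-65 + 46)) = -1/13 - (-198 - 1*(-19)) = -1/13 - (-198 + 19) = -1/13 - 1*(-179) = -1/13 + 179 = 2326/13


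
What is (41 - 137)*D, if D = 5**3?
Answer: -12000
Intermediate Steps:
D = 125
(41 - 137)*D = (41 - 137)*125 = -96*125 = -12000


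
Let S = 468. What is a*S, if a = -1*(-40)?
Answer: 18720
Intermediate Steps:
a = 40
a*S = 40*468 = 18720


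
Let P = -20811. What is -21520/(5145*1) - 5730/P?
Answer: -3984494/1019739 ≈ -3.9074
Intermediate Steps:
-21520/(5145*1) - 5730/P = -21520/(5145*1) - 5730/(-20811) = -21520/5145 - 5730*(-1/20811) = -21520*1/5145 + 1910/6937 = -4304/1029 + 1910/6937 = -3984494/1019739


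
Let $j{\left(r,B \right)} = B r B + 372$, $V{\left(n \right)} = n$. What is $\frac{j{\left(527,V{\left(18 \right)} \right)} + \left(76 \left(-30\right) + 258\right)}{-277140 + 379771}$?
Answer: $\frac{169098}{102631} \approx 1.6476$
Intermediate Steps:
$j{\left(r,B \right)} = 372 + r B^{2}$ ($j{\left(r,B \right)} = r B^{2} + 372 = 372 + r B^{2}$)
$\frac{j{\left(527,V{\left(18 \right)} \right)} + \left(76 \left(-30\right) + 258\right)}{-277140 + 379771} = \frac{\left(372 + 527 \cdot 18^{2}\right) + \left(76 \left(-30\right) + 258\right)}{-277140 + 379771} = \frac{\left(372 + 527 \cdot 324\right) + \left(-2280 + 258\right)}{102631} = \left(\left(372 + 170748\right) - 2022\right) \frac{1}{102631} = \left(171120 - 2022\right) \frac{1}{102631} = 169098 \cdot \frac{1}{102631} = \frac{169098}{102631}$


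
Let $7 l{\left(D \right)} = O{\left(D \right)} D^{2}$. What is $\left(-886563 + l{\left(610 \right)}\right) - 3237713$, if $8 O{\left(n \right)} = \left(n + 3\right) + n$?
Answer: $\frac{56029711}{14} \approx 4.0021 \cdot 10^{6}$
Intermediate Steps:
$O{\left(n \right)} = \frac{3}{8} + \frac{n}{4}$ ($O{\left(n \right)} = \frac{\left(n + 3\right) + n}{8} = \frac{\left(3 + n\right) + n}{8} = \frac{3 + 2 n}{8} = \frac{3}{8} + \frac{n}{4}$)
$l{\left(D \right)} = \frac{D^{2} \left(\frac{3}{8} + \frac{D}{4}\right)}{7}$ ($l{\left(D \right)} = \frac{\left(\frac{3}{8} + \frac{D}{4}\right) D^{2}}{7} = \frac{D^{2} \left(\frac{3}{8} + \frac{D}{4}\right)}{7}$)
$\left(-886563 + l{\left(610 \right)}\right) - 3237713 = \left(-886563 + \frac{610^{2} \left(3 + 2 \cdot 610\right)}{56}\right) - 3237713 = \left(-886563 + \frac{1}{56} \cdot 372100 \left(3 + 1220\right)\right) - 3237713 = \left(-886563 + \frac{1}{56} \cdot 372100 \cdot 1223\right) - 3237713 = \left(-886563 + \frac{113769575}{14}\right) - 3237713 = \frac{101357693}{14} - 3237713 = \frac{56029711}{14}$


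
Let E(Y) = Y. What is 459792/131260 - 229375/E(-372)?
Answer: 7569701281/12207180 ≈ 620.10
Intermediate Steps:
459792/131260 - 229375/E(-372) = 459792/131260 - 229375/(-372) = 459792*(1/131260) - 229375*(-1/372) = 114948/32815 + 229375/372 = 7569701281/12207180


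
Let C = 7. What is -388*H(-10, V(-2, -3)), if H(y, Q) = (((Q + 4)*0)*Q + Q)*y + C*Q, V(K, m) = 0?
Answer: 0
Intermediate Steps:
H(y, Q) = 7*Q + Q*y (H(y, Q) = (((Q + 4)*0)*Q + Q)*y + 7*Q = (((4 + Q)*0)*Q + Q)*y + 7*Q = (0*Q + Q)*y + 7*Q = (0 + Q)*y + 7*Q = Q*y + 7*Q = 7*Q + Q*y)
-388*H(-10, V(-2, -3)) = -0*(7 - 10) = -0*(-3) = -388*0 = 0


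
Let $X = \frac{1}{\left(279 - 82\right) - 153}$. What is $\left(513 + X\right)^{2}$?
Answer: $\frac{509540329}{1936} \approx 2.6319 \cdot 10^{5}$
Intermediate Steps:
$X = \frac{1}{44}$ ($X = \frac{1}{197 - 153} = \frac{1}{44} \approx 0.022727$)
$\left(513 + X\right)^{2} = \left(513 + \frac{1}{44}\right)^{2} = \left(\frac{22573}{44}\right)^{2} = \frac{509540329}{1936}$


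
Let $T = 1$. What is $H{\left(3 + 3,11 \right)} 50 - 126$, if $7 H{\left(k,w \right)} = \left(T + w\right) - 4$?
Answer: $- \frac{482}{7} \approx -68.857$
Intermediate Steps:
$H{\left(k,w \right)} = - \frac{3}{7} + \frac{w}{7}$ ($H{\left(k,w \right)} = \frac{\left(1 + w\right) - 4}{7} = \frac{-3 + w}{7} = - \frac{3}{7} + \frac{w}{7}$)
$H{\left(3 + 3,11 \right)} 50 - 126 = \left(- \frac{3}{7} + \frac{1}{7} \cdot 11\right) 50 - 126 = \left(- \frac{3}{7} + \frac{11}{7}\right) 50 - 126 = \frac{8}{7} \cdot 50 - 126 = \frac{400}{7} - 126 = - \frac{482}{7}$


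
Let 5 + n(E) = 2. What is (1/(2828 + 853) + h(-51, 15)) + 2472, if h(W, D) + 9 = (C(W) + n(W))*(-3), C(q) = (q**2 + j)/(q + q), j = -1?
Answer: 159475661/62577 ≈ 2548.5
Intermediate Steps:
n(E) = -3 (n(E) = -5 + 2 = -3)
C(q) = (-1 + q**2)/(2*q) (C(q) = (q**2 - 1)/(q + q) = (-1 + q**2)/((2*q)) = (-1 + q**2)*(1/(2*q)) = (-1 + q**2)/(2*q))
h(W, D) = -3*(-1 + W**2)/(2*W) (h(W, D) = -9 + ((-1 + W**2)/(2*W) - 3)*(-3) = -9 + (-3 + (-1 + W**2)/(2*W))*(-3) = -9 + (9 - 3*(-1 + W**2)/(2*W)) = -3*(-1 + W**2)/(2*W))
(1/(2828 + 853) + h(-51, 15)) + 2472 = (1/(2828 + 853) + (3/2)*(1 - 1*(-51)**2)/(-51)) + 2472 = (1/3681 + (3/2)*(-1/51)*(1 - 1*2601)) + 2472 = (1/3681 + (3/2)*(-1/51)*(1 - 2601)) + 2472 = (1/3681 + (3/2)*(-1/51)*(-2600)) + 2472 = (1/3681 + 1300/17) + 2472 = 4785317/62577 + 2472 = 159475661/62577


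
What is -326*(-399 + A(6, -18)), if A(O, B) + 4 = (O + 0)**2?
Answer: 119642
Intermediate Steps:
A(O, B) = -4 + O**2 (A(O, B) = -4 + (O + 0)**2 = -4 + O**2)
-326*(-399 + A(6, -18)) = -326*(-399 + (-4 + 6**2)) = -326*(-399 + (-4 + 36)) = -326*(-399 + 32) = -326*(-367) = 119642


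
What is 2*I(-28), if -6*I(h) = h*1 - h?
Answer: 0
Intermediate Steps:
I(h) = 0 (I(h) = -(h*1 - h)/6 = -(h - h)/6 = -⅙*0 = 0)
2*I(-28) = 2*0 = 0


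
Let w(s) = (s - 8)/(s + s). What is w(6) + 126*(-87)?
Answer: -65773/6 ≈ -10962.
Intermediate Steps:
w(s) = (-8 + s)/(2*s) (w(s) = (-8 + s)/((2*s)) = (-8 + s)*(1/(2*s)) = (-8 + s)/(2*s))
w(6) + 126*(-87) = (½)*(-8 + 6)/6 + 126*(-87) = (½)*(⅙)*(-2) - 10962 = -⅙ - 10962 = -65773/6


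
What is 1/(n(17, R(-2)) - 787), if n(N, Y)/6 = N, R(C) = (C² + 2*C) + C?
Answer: -1/685 ≈ -0.0014599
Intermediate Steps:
R(C) = C² + 3*C
n(N, Y) = 6*N
1/(n(17, R(-2)) - 787) = 1/(6*17 - 787) = 1/(102 - 787) = 1/(-685) = -1/685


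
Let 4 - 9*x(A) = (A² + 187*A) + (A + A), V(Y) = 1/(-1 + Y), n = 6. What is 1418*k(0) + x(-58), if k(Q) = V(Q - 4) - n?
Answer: -119204/15 ≈ -7946.9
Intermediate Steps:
k(Q) = -6 + 1/(-5 + Q) (k(Q) = 1/(-1 + (Q - 4)) - 1*6 = 1/(-1 + (-4 + Q)) - 6 = 1/(-5 + Q) - 6 = -6 + 1/(-5 + Q))
x(A) = 4/9 - 21*A - A²/9 (x(A) = 4/9 - ((A² + 187*A) + (A + A))/9 = 4/9 - ((A² + 187*A) + 2*A)/9 = 4/9 - (A² + 189*A)/9 = 4/9 + (-21*A - A²/9) = 4/9 - 21*A - A²/9)
1418*k(0) + x(-58) = 1418*((31 - 6*0)/(-5 + 0)) + (4/9 - 21*(-58) - ⅑*(-58)²) = 1418*((31 + 0)/(-5)) + (4/9 + 1218 - ⅑*3364) = 1418*(-⅕*31) + (4/9 + 1218 - 3364/9) = 1418*(-31/5) + 2534/3 = -43958/5 + 2534/3 = -119204/15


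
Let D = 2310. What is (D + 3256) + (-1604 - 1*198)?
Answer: 3764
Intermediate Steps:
(D + 3256) + (-1604 - 1*198) = (2310 + 3256) + (-1604 - 1*198) = 5566 + (-1604 - 198) = 5566 - 1802 = 3764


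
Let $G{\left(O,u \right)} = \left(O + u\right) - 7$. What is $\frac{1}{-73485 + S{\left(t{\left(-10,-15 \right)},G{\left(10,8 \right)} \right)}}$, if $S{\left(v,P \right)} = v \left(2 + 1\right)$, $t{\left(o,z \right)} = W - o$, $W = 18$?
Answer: $- \frac{1}{73401} \approx -1.3624 \cdot 10^{-5}$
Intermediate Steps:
$t{\left(o,z \right)} = 18 - o$
$G{\left(O,u \right)} = -7 + O + u$
$S{\left(v,P \right)} = 3 v$ ($S{\left(v,P \right)} = v 3 = 3 v$)
$\frac{1}{-73485 + S{\left(t{\left(-10,-15 \right)},G{\left(10,8 \right)} \right)}} = \frac{1}{-73485 + 3 \left(18 - -10\right)} = \frac{1}{-73485 + 3 \left(18 + 10\right)} = \frac{1}{-73485 + 3 \cdot 28} = \frac{1}{-73485 + 84} = \frac{1}{-73401} = - \frac{1}{73401}$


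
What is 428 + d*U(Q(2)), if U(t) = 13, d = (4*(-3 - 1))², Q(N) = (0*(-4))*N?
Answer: 3756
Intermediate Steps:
Q(N) = 0 (Q(N) = 0*N = 0)
d = 256 (d = (4*(-4))² = (-16)² = 256)
428 + d*U(Q(2)) = 428 + 256*13 = 428 + 3328 = 3756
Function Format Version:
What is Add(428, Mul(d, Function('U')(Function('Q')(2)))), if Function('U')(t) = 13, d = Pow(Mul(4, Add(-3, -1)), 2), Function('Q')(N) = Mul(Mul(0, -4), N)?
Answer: 3756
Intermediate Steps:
Function('Q')(N) = 0 (Function('Q')(N) = Mul(0, N) = 0)
d = 256 (d = Pow(Mul(4, -4), 2) = Pow(-16, 2) = 256)
Add(428, Mul(d, Function('U')(Function('Q')(2)))) = Add(428, Mul(256, 13)) = Add(428, 3328) = 3756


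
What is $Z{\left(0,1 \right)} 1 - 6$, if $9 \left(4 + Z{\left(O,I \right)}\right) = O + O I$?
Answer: $-10$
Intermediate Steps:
$Z{\left(O,I \right)} = -4 + \frac{O}{9} + \frac{I O}{9}$ ($Z{\left(O,I \right)} = -4 + \frac{O + O I}{9} = -4 + \frac{O + I O}{9} = -4 + \left(\frac{O}{9} + \frac{I O}{9}\right) = -4 + \frac{O}{9} + \frac{I O}{9}$)
$Z{\left(0,1 \right)} 1 - 6 = \left(-4 + \frac{1}{9} \cdot 0 + \frac{1}{9} \cdot 1 \cdot 0\right) 1 - 6 = \left(-4 + 0 + 0\right) 1 - 6 = \left(-4\right) 1 - 6 = -4 - 6 = -10$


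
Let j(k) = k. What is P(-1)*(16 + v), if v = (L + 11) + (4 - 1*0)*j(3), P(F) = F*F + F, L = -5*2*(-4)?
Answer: 0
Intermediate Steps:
L = 40 (L = -10*(-4) = 40)
P(F) = F + F**2 (P(F) = F**2 + F = F + F**2)
v = 63 (v = (40 + 11) + (4 - 1*0)*3 = 51 + (4 + 0)*3 = 51 + 4*3 = 51 + 12 = 63)
P(-1)*(16 + v) = (-(1 - 1))*(16 + 63) = -1*0*79 = 0*79 = 0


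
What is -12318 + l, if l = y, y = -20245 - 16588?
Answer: -49151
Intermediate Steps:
y = -36833
l = -36833
-12318 + l = -12318 - 36833 = -49151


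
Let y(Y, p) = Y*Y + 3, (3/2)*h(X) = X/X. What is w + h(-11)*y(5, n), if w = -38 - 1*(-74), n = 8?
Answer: 164/3 ≈ 54.667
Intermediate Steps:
w = 36 (w = -38 + 74 = 36)
h(X) = 2/3 (h(X) = 2*(X/X)/3 = (2/3)*1 = 2/3)
y(Y, p) = 3 + Y**2 (y(Y, p) = Y**2 + 3 = 3 + Y**2)
w + h(-11)*y(5, n) = 36 + 2*(3 + 5**2)/3 = 36 + 2*(3 + 25)/3 = 36 + (2/3)*28 = 36 + 56/3 = 164/3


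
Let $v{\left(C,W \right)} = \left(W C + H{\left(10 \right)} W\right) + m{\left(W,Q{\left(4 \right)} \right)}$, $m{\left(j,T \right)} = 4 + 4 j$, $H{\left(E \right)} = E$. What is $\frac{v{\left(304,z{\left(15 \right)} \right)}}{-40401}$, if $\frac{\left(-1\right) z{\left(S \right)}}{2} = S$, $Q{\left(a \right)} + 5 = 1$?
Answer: $\frac{9536}{40401} \approx 0.23603$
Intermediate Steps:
$Q{\left(a \right)} = -4$ ($Q{\left(a \right)} = -5 + 1 = -4$)
$z{\left(S \right)} = - 2 S$
$v{\left(C,W \right)} = 4 + 14 W + C W$ ($v{\left(C,W \right)} = \left(W C + 10 W\right) + \left(4 + 4 W\right) = \left(C W + 10 W\right) + \left(4 + 4 W\right) = \left(10 W + C W\right) + \left(4 + 4 W\right) = 4 + 14 W + C W$)
$\frac{v{\left(304,z{\left(15 \right)} \right)}}{-40401} = \frac{4 + 14 \left(\left(-2\right) 15\right) + 304 \left(\left(-2\right) 15\right)}{-40401} = \left(4 + 14 \left(-30\right) + 304 \left(-30\right)\right) \left(- \frac{1}{40401}\right) = \left(4 - 420 - 9120\right) \left(- \frac{1}{40401}\right) = \left(-9536\right) \left(- \frac{1}{40401}\right) = \frac{9536}{40401}$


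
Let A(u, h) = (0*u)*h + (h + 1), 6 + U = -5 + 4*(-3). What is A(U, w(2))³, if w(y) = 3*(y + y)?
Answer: 2197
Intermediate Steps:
w(y) = 6*y (w(y) = 3*(2*y) = 6*y)
U = -23 (U = -6 + (-5 + 4*(-3)) = -6 + (-5 - 12) = -6 - 17 = -23)
A(u, h) = 1 + h (A(u, h) = 0*h + (1 + h) = 0 + (1 + h) = 1 + h)
A(U, w(2))³ = (1 + 6*2)³ = (1 + 12)³ = 13³ = 2197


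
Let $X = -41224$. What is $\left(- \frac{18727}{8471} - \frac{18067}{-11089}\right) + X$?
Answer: $- \frac{3872427719002}{93934919} \approx -41225.0$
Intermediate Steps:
$\left(- \frac{18727}{8471} - \frac{18067}{-11089}\right) + X = \left(- \frac{18727}{8471} - \frac{18067}{-11089}\right) - 41224 = \left(\left(-18727\right) \frac{1}{8471} - - \frac{18067}{11089}\right) - 41224 = \left(- \frac{18727}{8471} + \frac{18067}{11089}\right) - 41224 = - \frac{54618146}{93934919} - 41224 = - \frac{3872427719002}{93934919}$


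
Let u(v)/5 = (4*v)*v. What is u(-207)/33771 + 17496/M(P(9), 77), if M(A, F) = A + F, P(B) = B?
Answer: 110759616/484051 ≈ 228.82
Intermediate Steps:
u(v) = 20*v² (u(v) = 5*((4*v)*v) = 5*(4*v²) = 20*v²)
u(-207)/33771 + 17496/M(P(9), 77) = (20*(-207)²)/33771 + 17496/(9 + 77) = (20*42849)*(1/33771) + 17496/86 = 856980*(1/33771) + 17496*(1/86) = 285660/11257 + 8748/43 = 110759616/484051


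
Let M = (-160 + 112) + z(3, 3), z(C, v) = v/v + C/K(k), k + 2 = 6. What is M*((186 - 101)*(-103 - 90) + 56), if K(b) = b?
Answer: 3024565/4 ≈ 7.5614e+5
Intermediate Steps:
k = 4 (k = -2 + 6 = 4)
z(C, v) = 1 + C/4 (z(C, v) = v/v + C/4 = 1 + C*(¼) = 1 + C/4)
M = -185/4 (M = (-160 + 112) + (1 + (¼)*3) = -48 + (1 + ¾) = -48 + 7/4 = -185/4 ≈ -46.250)
M*((186 - 101)*(-103 - 90) + 56) = -185*((186 - 101)*(-103 - 90) + 56)/4 = -185*(85*(-193) + 56)/4 = -185*(-16405 + 56)/4 = -185/4*(-16349) = 3024565/4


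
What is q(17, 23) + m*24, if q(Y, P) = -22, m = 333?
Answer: 7970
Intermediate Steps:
q(17, 23) + m*24 = -22 + 333*24 = -22 + 7992 = 7970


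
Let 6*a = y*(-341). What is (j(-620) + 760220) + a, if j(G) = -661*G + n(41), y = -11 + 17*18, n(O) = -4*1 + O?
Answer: 6919867/6 ≈ 1.1533e+6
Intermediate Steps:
n(O) = -4 + O
y = 295 (y = -11 + 306 = 295)
j(G) = 37 - 661*G (j(G) = -661*G + (-4 + 41) = -661*G + 37 = 37 - 661*G)
a = -100595/6 (a = (295*(-341))/6 = (1/6)*(-100595) = -100595/6 ≈ -16766.)
(j(-620) + 760220) + a = ((37 - 661*(-620)) + 760220) - 100595/6 = ((37 + 409820) + 760220) - 100595/6 = (409857 + 760220) - 100595/6 = 1170077 - 100595/6 = 6919867/6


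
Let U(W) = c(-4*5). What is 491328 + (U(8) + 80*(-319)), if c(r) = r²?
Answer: 466208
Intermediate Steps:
U(W) = 400 (U(W) = (-4*5)² = (-20)² = 400)
491328 + (U(8) + 80*(-319)) = 491328 + (400 + 80*(-319)) = 491328 + (400 - 25520) = 491328 - 25120 = 466208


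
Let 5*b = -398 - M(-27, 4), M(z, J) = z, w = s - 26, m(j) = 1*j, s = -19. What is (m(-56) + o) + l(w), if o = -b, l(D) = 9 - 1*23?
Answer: 21/5 ≈ 4.2000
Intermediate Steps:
m(j) = j
w = -45 (w = -19 - 26 = -45)
l(D) = -14 (l(D) = 9 - 23 = -14)
b = -371/5 (b = (-398 - 1*(-27))/5 = (-398 + 27)/5 = (1/5)*(-371) = -371/5 ≈ -74.200)
o = 371/5 (o = -1*(-371/5) = 371/5 ≈ 74.200)
(m(-56) + o) + l(w) = (-56 + 371/5) - 14 = 91/5 - 14 = 21/5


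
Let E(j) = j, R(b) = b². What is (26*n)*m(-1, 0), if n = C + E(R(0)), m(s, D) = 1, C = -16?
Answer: -416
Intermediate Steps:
n = -16 (n = -16 + 0² = -16 + 0 = -16)
(26*n)*m(-1, 0) = (26*(-16))*1 = -416*1 = -416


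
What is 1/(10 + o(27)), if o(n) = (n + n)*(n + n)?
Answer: 1/2926 ≈ 0.00034176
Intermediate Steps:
o(n) = 4*n**2 (o(n) = (2*n)*(2*n) = 4*n**2)
1/(10 + o(27)) = 1/(10 + 4*27**2) = 1/(10 + 4*729) = 1/(10 + 2916) = 1/2926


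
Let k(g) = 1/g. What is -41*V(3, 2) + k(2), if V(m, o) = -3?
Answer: 247/2 ≈ 123.50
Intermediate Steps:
-41*V(3, 2) + k(2) = -41*(-3) + 1/2 = 123 + ½ = 247/2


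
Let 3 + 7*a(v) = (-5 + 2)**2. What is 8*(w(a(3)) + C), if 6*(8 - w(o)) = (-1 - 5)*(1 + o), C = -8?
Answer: 104/7 ≈ 14.857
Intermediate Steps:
a(v) = 6/7 (a(v) = -3/7 + (-5 + 2)**2/7 = -3/7 + (1/7)*(-3)**2 = -3/7 + (1/7)*9 = -3/7 + 9/7 = 6/7)
w(o) = 9 + o (w(o) = 8 - (-1 - 5)*(1 + o)/6 = 8 - (-1)*(1 + o) = 8 - (-6 - 6*o)/6 = 8 + (1 + o) = 9 + o)
8*(w(a(3)) + C) = 8*((9 + 6/7) - 8) = 8*(69/7 - 8) = 8*(13/7) = 104/7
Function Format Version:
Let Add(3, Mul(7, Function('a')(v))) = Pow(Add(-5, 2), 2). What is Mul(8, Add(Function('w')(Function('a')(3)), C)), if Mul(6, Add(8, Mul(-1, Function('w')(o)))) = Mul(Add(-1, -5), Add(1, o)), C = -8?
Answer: Rational(104, 7) ≈ 14.857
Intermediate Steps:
Function('a')(v) = Rational(6, 7) (Function('a')(v) = Add(Rational(-3, 7), Mul(Rational(1, 7), Pow(Add(-5, 2), 2))) = Add(Rational(-3, 7), Mul(Rational(1, 7), Pow(-3, 2))) = Add(Rational(-3, 7), Mul(Rational(1, 7), 9)) = Add(Rational(-3, 7), Rational(9, 7)) = Rational(6, 7))
Function('w')(o) = Add(9, o) (Function('w')(o) = Add(8, Mul(Rational(-1, 6), Mul(Add(-1, -5), Add(1, o)))) = Add(8, Mul(Rational(-1, 6), Mul(-6, Add(1, o)))) = Add(8, Mul(Rational(-1, 6), Add(-6, Mul(-6, o)))) = Add(8, Add(1, o)) = Add(9, o))
Mul(8, Add(Function('w')(Function('a')(3)), C)) = Mul(8, Add(Add(9, Rational(6, 7)), -8)) = Mul(8, Add(Rational(69, 7), -8)) = Mul(8, Rational(13, 7)) = Rational(104, 7)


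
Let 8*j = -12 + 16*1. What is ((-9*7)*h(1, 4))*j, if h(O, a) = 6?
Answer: -189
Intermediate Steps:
j = ½ (j = (-12 + 16*1)/8 = (-12 + 16)/8 = (⅛)*4 = ½ ≈ 0.50000)
((-9*7)*h(1, 4))*j = (-9*7*6)*(½) = -63*6*(½) = -378*½ = -189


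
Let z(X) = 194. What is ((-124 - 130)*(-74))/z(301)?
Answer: 9398/97 ≈ 96.887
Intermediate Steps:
((-124 - 130)*(-74))/z(301) = ((-124 - 130)*(-74))/194 = -254*(-74)*(1/194) = 18796*(1/194) = 9398/97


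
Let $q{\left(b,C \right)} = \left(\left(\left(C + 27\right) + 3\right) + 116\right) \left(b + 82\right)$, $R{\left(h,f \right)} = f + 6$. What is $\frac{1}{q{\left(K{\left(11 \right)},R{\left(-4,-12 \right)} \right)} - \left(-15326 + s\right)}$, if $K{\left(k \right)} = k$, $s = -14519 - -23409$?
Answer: $\frac{1}{19456} \approx 5.1398 \cdot 10^{-5}$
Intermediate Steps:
$R{\left(h,f \right)} = 6 + f$
$s = 8890$ ($s = -14519 + 23409 = 8890$)
$q{\left(b,C \right)} = \left(82 + b\right) \left(146 + C\right)$ ($q{\left(b,C \right)} = \left(\left(\left(27 + C\right) + 3\right) + 116\right) \left(82 + b\right) = \left(\left(30 + C\right) + 116\right) \left(82 + b\right) = \left(146 + C\right) \left(82 + b\right) = \left(82 + b\right) \left(146 + C\right)$)
$\frac{1}{q{\left(K{\left(11 \right)},R{\left(-4,-12 \right)} \right)} - \left(-15326 + s\right)} = \frac{1}{\left(11972 + 82 \left(6 - 12\right) + 146 \cdot 11 + \left(6 - 12\right) 11\right) + \left(15326 - 8890\right)} = \frac{1}{\left(11972 + 82 \left(-6\right) + 1606 - 66\right) + \left(15326 - 8890\right)} = \frac{1}{\left(11972 - 492 + 1606 - 66\right) + 6436} = \frac{1}{13020 + 6436} = \frac{1}{19456}$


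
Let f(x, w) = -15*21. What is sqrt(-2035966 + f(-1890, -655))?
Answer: 13*I*sqrt(12049) ≈ 1427.0*I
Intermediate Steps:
f(x, w) = -315
sqrt(-2035966 + f(-1890, -655)) = sqrt(-2035966 - 315) = sqrt(-2036281) = 13*I*sqrt(12049)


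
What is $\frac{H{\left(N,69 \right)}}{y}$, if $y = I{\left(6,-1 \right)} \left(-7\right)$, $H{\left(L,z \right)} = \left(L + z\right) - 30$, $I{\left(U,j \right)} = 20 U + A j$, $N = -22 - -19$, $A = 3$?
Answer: $- \frac{4}{91} \approx -0.043956$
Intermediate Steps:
$N = -3$ ($N = -22 + 19 = -3$)
$I{\left(U,j \right)} = 3 j + 20 U$ ($I{\left(U,j \right)} = 20 U + 3 j = 3 j + 20 U$)
$H{\left(L,z \right)} = -30 + L + z$
$y = -819$ ($y = \left(3 \left(-1\right) + 20 \cdot 6\right) \left(-7\right) = \left(-3 + 120\right) \left(-7\right) = 117 \left(-7\right) = -819$)
$\frac{H{\left(N,69 \right)}}{y} = \frac{-30 - 3 + 69}{-819} = 36 \left(- \frac{1}{819}\right) = - \frac{4}{91}$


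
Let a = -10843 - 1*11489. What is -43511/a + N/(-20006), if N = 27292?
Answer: 130498061/223386996 ≈ 0.58418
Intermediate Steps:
a = -22332 (a = -10843 - 11489 = -22332)
-43511/a + N/(-20006) = -43511/(-22332) + 27292/(-20006) = -43511*(-1/22332) + 27292*(-1/20006) = 43511/22332 - 13646/10003 = 130498061/223386996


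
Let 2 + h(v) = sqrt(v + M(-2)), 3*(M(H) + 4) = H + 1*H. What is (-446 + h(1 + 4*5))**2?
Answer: (1344 - sqrt(141))**2/9 ≈ 1.9717e+5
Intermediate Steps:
M(H) = -4 + 2*H/3 (M(H) = -4 + (H + 1*H)/3 = -4 + (H + H)/3 = -4 + (2*H)/3 = -4 + 2*H/3)
h(v) = -2 + sqrt(-16/3 + v) (h(v) = -2 + sqrt(v + (-4 + (2/3)*(-2))) = -2 + sqrt(v + (-4 - 4/3)) = -2 + sqrt(v - 16/3) = -2 + sqrt(-16/3 + v))
(-446 + h(1 + 4*5))**2 = (-446 + (-2 + sqrt(-48 + 9*(1 + 4*5))/3))**2 = (-446 + (-2 + sqrt(-48 + 9*(1 + 20))/3))**2 = (-446 + (-2 + sqrt(-48 + 9*21)/3))**2 = (-446 + (-2 + sqrt(-48 + 189)/3))**2 = (-446 + (-2 + sqrt(141)/3))**2 = (-448 + sqrt(141)/3)**2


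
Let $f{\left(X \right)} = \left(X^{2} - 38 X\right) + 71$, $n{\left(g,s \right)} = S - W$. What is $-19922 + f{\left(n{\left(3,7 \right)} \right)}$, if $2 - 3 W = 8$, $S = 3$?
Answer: $-20016$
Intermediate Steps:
$W = -2$ ($W = \frac{2}{3} - \frac{8}{3} = -2$)
$n{\left(g,s \right)} = 5$ ($n{\left(g,s \right)} = 3 - -2 = 3 + 2 = 5$)
$f{\left(X \right)} = 71 + X^{2} - 38 X$
$-19922 + f{\left(n{\left(3,7 \right)} \right)} = -19922 + \left(71 + 5^{2} - 190\right) = -19922 + \left(71 + 25 - 190\right) = -19922 - 94 = -20016$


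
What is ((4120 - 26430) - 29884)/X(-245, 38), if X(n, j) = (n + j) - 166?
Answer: 52194/373 ≈ 139.93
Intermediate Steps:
X(n, j) = -166 + j + n (X(n, j) = (j + n) - 166 = -166 + j + n)
((4120 - 26430) - 29884)/X(-245, 38) = ((4120 - 26430) - 29884)/(-166 + 38 - 245) = (-22310 - 29884)/(-373) = -52194*(-1/373) = 52194/373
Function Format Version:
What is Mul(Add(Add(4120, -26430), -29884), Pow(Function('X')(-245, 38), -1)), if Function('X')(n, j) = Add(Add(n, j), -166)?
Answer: Rational(52194, 373) ≈ 139.93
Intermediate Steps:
Function('X')(n, j) = Add(-166, j, n) (Function('X')(n, j) = Add(Add(j, n), -166) = Add(-166, j, n))
Mul(Add(Add(4120, -26430), -29884), Pow(Function('X')(-245, 38), -1)) = Mul(Add(Add(4120, -26430), -29884), Pow(Add(-166, 38, -245), -1)) = Mul(Add(-22310, -29884), Pow(-373, -1)) = Mul(-52194, Rational(-1, 373)) = Rational(52194, 373)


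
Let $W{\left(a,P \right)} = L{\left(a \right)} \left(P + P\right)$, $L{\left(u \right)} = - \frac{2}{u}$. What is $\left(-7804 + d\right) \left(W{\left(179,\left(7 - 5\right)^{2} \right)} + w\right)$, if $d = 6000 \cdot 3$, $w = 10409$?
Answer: $\frac{18997136220}{179} \approx 1.0613 \cdot 10^{8}$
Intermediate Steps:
$d = 18000$
$W{\left(a,P \right)} = - \frac{4 P}{a}$ ($W{\left(a,P \right)} = - \frac{2}{a} \left(P + P\right) = - \frac{2}{a} 2 P = - \frac{4 P}{a}$)
$\left(-7804 + d\right) \left(W{\left(179,\left(7 - 5\right)^{2} \right)} + w\right) = \left(-7804 + 18000\right) \left(- \frac{4 \left(7 - 5\right)^{2}}{179} + 10409\right) = 10196 \left(\left(-4\right) 2^{2} \cdot \frac{1}{179} + 10409\right) = 10196 \left(\left(-4\right) 4 \cdot \frac{1}{179} + 10409\right) = 10196 \left(- \frac{16}{179} + 10409\right) = 10196 \cdot \frac{1863195}{179} = \frac{18997136220}{179}$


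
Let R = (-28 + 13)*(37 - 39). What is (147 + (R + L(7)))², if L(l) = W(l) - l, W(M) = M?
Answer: 31329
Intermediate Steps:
R = 30 (R = -15*(-2) = 30)
L(l) = 0 (L(l) = l - l = 0)
(147 + (R + L(7)))² = (147 + (30 + 0))² = (147 + 30)² = 177² = 31329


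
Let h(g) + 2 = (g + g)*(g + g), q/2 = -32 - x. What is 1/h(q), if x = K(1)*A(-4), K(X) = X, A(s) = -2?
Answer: 1/14398 ≈ 6.9454e-5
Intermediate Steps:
x = -2 (x = 1*(-2) = -2)
q = -60 (q = 2*(-32 - 1*(-2)) = 2*(-32 + 2) = 2*(-30) = -60)
h(g) = -2 + 4*g**2 (h(g) = -2 + (g + g)*(g + g) = -2 + (2*g)*(2*g) = -2 + 4*g**2)
1/h(q) = 1/(-2 + 4*(-60)**2) = 1/(-2 + 4*3600) = 1/(-2 + 14400) = 1/14398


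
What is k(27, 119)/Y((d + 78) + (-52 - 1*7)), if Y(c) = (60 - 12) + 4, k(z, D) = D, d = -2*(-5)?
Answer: 119/52 ≈ 2.2885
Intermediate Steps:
d = 10
Y(c) = 52 (Y(c) = 48 + 4 = 52)
k(27, 119)/Y((d + 78) + (-52 - 1*7)) = 119/52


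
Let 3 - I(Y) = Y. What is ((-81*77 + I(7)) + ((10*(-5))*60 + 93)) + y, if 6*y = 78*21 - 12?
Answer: -8877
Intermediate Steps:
y = 271 (y = (78*21 - 12)/6 = (1638 - 12)/6 = (⅙)*1626 = 271)
I(Y) = 3 - Y
((-81*77 + I(7)) + ((10*(-5))*60 + 93)) + y = ((-81*77 + (3 - 1*7)) + ((10*(-5))*60 + 93)) + 271 = ((-6237 + (3 - 7)) + (-50*60 + 93)) + 271 = ((-6237 - 4) + (-3000 + 93)) + 271 = (-6241 - 2907) + 271 = -9148 + 271 = -8877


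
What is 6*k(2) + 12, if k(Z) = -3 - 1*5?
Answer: -36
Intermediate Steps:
k(Z) = -8 (k(Z) = -3 - 5 = -8)
6*k(2) + 12 = 6*(-8) + 12 = -48 + 12 = -36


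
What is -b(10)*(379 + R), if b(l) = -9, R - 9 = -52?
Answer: 3024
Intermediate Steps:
R = -43 (R = 9 - 52 = -43)
-b(10)*(379 + R) = -(-9)*(379 - 43) = -(-9)*336 = -1*(-3024) = 3024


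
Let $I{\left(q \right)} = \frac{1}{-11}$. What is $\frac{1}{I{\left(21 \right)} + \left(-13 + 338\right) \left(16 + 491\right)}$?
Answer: $\frac{11}{1812524} \approx 6.0689 \cdot 10^{-6}$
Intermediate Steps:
$I{\left(q \right)} = - \frac{1}{11}$
$\frac{1}{I{\left(21 \right)} + \left(-13 + 338\right) \left(16 + 491\right)} = \frac{1}{- \frac{1}{11} + \left(-13 + 338\right) \left(16 + 491\right)} = \frac{1}{- \frac{1}{11} + 325 \cdot 507} = \frac{1}{- \frac{1}{11} + 164775} = \frac{1}{\frac{1812524}{11}} = \frac{11}{1812524}$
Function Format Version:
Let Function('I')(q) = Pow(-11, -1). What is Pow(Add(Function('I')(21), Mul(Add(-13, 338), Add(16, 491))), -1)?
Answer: Rational(11, 1812524) ≈ 6.0689e-6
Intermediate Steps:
Function('I')(q) = Rational(-1, 11)
Pow(Add(Function('I')(21), Mul(Add(-13, 338), Add(16, 491))), -1) = Pow(Add(Rational(-1, 11), Mul(Add(-13, 338), Add(16, 491))), -1) = Pow(Add(Rational(-1, 11), Mul(325, 507)), -1) = Pow(Add(Rational(-1, 11), 164775), -1) = Pow(Rational(1812524, 11), -1) = Rational(11, 1812524)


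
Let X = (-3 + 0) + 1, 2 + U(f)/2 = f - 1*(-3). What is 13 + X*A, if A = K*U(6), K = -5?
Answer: 153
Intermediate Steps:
U(f) = 2 + 2*f (U(f) = -4 + 2*(f - 1*(-3)) = -4 + 2*(f + 3) = -4 + 2*(3 + f) = -4 + (6 + 2*f) = 2 + 2*f)
A = -70 (A = -5*(2 + 2*6) = -5*(2 + 12) = -5*14 = -70)
X = -2 (X = -3 + 1 = -2)
13 + X*A = 13 - 2*(-70) = 13 + 140 = 153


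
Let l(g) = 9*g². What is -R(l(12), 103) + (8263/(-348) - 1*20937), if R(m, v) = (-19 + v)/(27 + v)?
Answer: -474146651/22620 ≈ -20961.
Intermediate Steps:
R(m, v) = (-19 + v)/(27 + v)
-R(l(12), 103) + (8263/(-348) - 1*20937) = -(-19 + 103)/(27 + 103) + (8263/(-348) - 1*20937) = -84/130 + (8263*(-1/348) - 20937) = -84/130 + (-8263/348 - 20937) = -1*42/65 - 7294339/348 = -42/65 - 7294339/348 = -474146651/22620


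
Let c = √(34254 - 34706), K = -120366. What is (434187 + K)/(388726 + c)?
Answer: 20331730341/25184650588 - 104607*I*√113/25184650588 ≈ 0.80731 - 4.4153e-5*I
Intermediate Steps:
c = 2*I*√113 (c = √(-452) = 2*I*√113 ≈ 21.26*I)
(434187 + K)/(388726 + c) = (434187 - 120366)/(388726 + 2*I*√113) = 313821/(388726 + 2*I*√113)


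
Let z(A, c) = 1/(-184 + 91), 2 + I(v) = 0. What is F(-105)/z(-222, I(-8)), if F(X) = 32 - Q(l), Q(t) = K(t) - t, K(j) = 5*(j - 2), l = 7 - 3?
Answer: -2418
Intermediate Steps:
I(v) = -2 (I(v) = -2 + 0 = -2)
l = 4
K(j) = -10 + 5*j (K(j) = 5*(-2 + j) = -10 + 5*j)
z(A, c) = -1/93 (z(A, c) = 1/(-93) = -1/93)
Q(t) = -10 + 4*t (Q(t) = (-10 + 5*t) - t = -10 + 4*t)
F(X) = 26 (F(X) = 32 - (-10 + 4*4) = 32 - (-10 + 16) = 32 - 1*6 = 32 - 6 = 26)
F(-105)/z(-222, I(-8)) = 26/(-1/93) = 26*(-93) = -2418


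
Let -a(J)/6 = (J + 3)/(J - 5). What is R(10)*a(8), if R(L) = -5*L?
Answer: 1100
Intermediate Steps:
a(J) = -6*(3 + J)/(-5 + J) (a(J) = -6*(J + 3)/(J - 5) = -6*(3 + J)/(-5 + J))
R(10)*a(8) = (-5*10)*(6*(-3 - 1*8)/(-5 + 8)) = -300*(-3 - 8)/3 = -300*(-11)/3 = -50*(-22) = 1100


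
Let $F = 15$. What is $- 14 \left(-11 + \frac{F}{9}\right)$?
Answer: $\frac{392}{3} \approx 130.67$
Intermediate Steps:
$- 14 \left(-11 + \frac{F}{9}\right) = - 14 \left(-11 + \frac{15}{9}\right) = - 14 \left(-11 + 15 \cdot \frac{1}{9}\right) = - 14 \left(-11 + \frac{5}{3}\right) = \left(-14\right) \left(- \frac{28}{3}\right) = \frac{392}{3}$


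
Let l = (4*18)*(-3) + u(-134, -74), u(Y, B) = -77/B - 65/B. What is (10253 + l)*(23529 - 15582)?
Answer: 2951833680/37 ≈ 7.9779e+7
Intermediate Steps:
u(Y, B) = -142/B
l = -7921/37 (l = (4*18)*(-3) - 142/(-74) = 72*(-3) - 142*(-1/74) = -216 + 71/37 = -7921/37 ≈ -214.08)
(10253 + l)*(23529 - 15582) = (10253 - 7921/37)*(23529 - 15582) = (371440/37)*7947 = 2951833680/37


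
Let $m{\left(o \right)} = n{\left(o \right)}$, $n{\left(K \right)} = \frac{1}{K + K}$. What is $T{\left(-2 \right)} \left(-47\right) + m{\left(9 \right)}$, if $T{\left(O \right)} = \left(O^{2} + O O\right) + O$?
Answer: $- \frac{5075}{18} \approx -281.94$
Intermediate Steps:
$n{\left(K \right)} = \frac{1}{2 K}$
$T{\left(O \right)} = O + 2 O^{2}$ ($T{\left(O \right)} = \left(O^{2} + O^{2}\right) + O = 2 O^{2} + O = O + 2 O^{2}$)
$m{\left(o \right)} = \frac{1}{2 o}$
$T{\left(-2 \right)} \left(-47\right) + m{\left(9 \right)} = - 2 \left(1 + 2 \left(-2\right)\right) \left(-47\right) + \frac{1}{2 \cdot 9} = - 2 \left(1 - 4\right) \left(-47\right) + \frac{1}{2} \cdot \frac{1}{9} = \left(-2\right) \left(-3\right) \left(-47\right) + \frac{1}{18} = 6 \left(-47\right) + \frac{1}{18} = -282 + \frac{1}{18} = - \frac{5075}{18}$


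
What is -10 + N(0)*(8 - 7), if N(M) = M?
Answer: -10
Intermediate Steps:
-10 + N(0)*(8 - 7) = -10 + 0*(8 - 7) = -10 + 0*1 = -10 + 0 = -10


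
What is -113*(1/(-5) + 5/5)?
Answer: -452/5 ≈ -90.400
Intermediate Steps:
-113*(1/(-5) + 5/5) = -113*(1*(-1/5) + 5*(1/5)) = -113*(-1/5 + 1) = -113*4/5 = -452/5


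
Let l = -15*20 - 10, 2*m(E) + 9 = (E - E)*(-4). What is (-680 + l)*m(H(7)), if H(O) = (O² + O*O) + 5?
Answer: 4455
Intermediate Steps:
H(O) = 5 + 2*O² (H(O) = (O² + O²) + 5 = 2*O² + 5 = 5 + 2*O²)
m(E) = -9/2 (m(E) = -9/2 + ((E - E)*(-4))/2 = -9/2 + (0*(-4))/2 = -9/2 + (½)*0 = -9/2 + 0 = -9/2)
l = -310 (l = -300 - 10 = -310)
(-680 + l)*m(H(7)) = (-680 - 310)*(-9/2) = -990*(-9/2) = 4455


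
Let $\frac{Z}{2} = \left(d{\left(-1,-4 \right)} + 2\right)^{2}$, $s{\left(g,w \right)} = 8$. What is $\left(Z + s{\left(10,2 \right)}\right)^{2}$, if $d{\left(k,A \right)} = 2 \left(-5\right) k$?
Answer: $87616$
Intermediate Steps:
$d{\left(k,A \right)} = - 10 k$
$Z = 288$ ($Z = 2 \left(\left(-10\right) \left(-1\right) + 2\right)^{2} = 2 \left(10 + 2\right)^{2} = 2 \cdot 12^{2} = 2 \cdot 144 = 288$)
$\left(Z + s{\left(10,2 \right)}\right)^{2} = \left(288 + 8\right)^{2} = 296^{2} = 87616$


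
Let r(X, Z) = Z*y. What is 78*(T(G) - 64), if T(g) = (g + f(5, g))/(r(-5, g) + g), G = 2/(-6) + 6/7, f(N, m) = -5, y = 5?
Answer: -56134/11 ≈ -5103.1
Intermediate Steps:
r(X, Z) = 5*Z (r(X, Z) = Z*5 = 5*Z)
G = 11/21 (G = 2*(-1/6) + 6*(1/7) = -1/3 + 6/7 = 11/21 ≈ 0.52381)
T(g) = (-5 + g)/(6*g) (T(g) = (g - 5)/(5*g + g) = (-5 + g)/((6*g)) = (-5 + g)*(1/(6*g)) = (-5 + g)/(6*g))
78*(T(G) - 64) = 78*((-5 + 11/21)/(6*(11/21)) - 64) = 78*((1/6)*(21/11)*(-94/21) - 64) = 78*(-47/33 - 64) = 78*(-2159/33) = -56134/11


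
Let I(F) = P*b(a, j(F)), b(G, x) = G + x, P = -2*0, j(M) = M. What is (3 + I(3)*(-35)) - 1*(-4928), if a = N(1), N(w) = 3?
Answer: 4931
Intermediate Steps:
a = 3
P = 0
I(F) = 0 (I(F) = 0*(3 + F) = 0)
(3 + I(3)*(-35)) - 1*(-4928) = (3 + 0*(-35)) - 1*(-4928) = (3 + 0) + 4928 = 3 + 4928 = 4931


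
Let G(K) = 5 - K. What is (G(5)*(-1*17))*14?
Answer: 0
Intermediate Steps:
(G(5)*(-1*17))*14 = ((5 - 1*5)*(-1*17))*14 = ((5 - 5)*(-17))*14 = (0*(-17))*14 = 0*14 = 0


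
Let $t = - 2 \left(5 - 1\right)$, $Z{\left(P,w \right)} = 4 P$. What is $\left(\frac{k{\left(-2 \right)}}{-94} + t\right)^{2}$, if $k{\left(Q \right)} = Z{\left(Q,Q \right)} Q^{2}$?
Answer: $\frac{129600}{2209} \approx 58.669$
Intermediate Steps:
$t = -8$ ($t = \left(-2\right) 4 = -8$)
$k{\left(Q \right)} = 4 Q^{3}$ ($k{\left(Q \right)} = 4 Q Q^{2} = 4 Q^{3}$)
$\left(\frac{k{\left(-2 \right)}}{-94} + t\right)^{2} = \left(\frac{4 \left(-2\right)^{3}}{-94} - 8\right)^{2} = \left(4 \left(-8\right) \left(- \frac{1}{94}\right) - 8\right)^{2} = \left(\left(-32\right) \left(- \frac{1}{94}\right) - 8\right)^{2} = \left(\frac{16}{47} - 8\right)^{2} = \left(- \frac{360}{47}\right)^{2} = \frac{129600}{2209}$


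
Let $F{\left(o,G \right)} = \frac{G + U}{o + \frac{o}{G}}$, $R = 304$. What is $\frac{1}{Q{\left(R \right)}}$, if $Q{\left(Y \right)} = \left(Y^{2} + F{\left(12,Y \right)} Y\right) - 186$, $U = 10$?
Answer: $\frac{915}{91645106} \approx 9.9842 \cdot 10^{-6}$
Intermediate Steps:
$F{\left(o,G \right)} = \frac{10 + G}{o + \frac{o}{G}}$ ($F{\left(o,G \right)} = \frac{G + 10}{o + \frac{o}{G}} = \frac{10 + G}{o + \frac{o}{G}}$)
$Q{\left(Y \right)} = -186 + Y^{2} + \frac{Y^{2} \left(10 + Y\right)}{12 \left(1 + Y\right)}$ ($Q{\left(Y \right)} = \left(Y^{2} + \frac{Y \left(10 + Y\right)}{12 \left(1 + Y\right)} Y\right) - 186 = \left(Y^{2} + \frac{Y^{2} \left(10 + Y\right)}{12 \left(1 + Y\right)}\right) - 186 = -186 + Y^{2} + \frac{Y^{2} \left(10 + Y\right)}{12 \left(1 + Y\right)}$)
$\frac{1}{Q{\left(R \right)}} = \frac{1}{\frac{1}{12} \frac{1}{1 + 304} \left(-2232 - 678528 + 13 \cdot 304^{3} + 22 \cdot 304^{2}\right)} = \frac{1}{\frac{1}{12} \cdot \frac{1}{305} \left(-2232 - 678528 + 13 \cdot 28094464 + 22 \cdot 92416\right)} = \frac{1}{\frac{1}{12} \cdot \frac{1}{305} \left(-2232 - 678528 + 365228032 + 2033152\right)} = \frac{1}{\frac{1}{12} \cdot \frac{1}{305} \cdot 366580424} = \frac{1}{\frac{91645106}{915}} = \frac{915}{91645106}$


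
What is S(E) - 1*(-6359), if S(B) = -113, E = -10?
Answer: 6246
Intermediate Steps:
S(E) - 1*(-6359) = -113 - 1*(-6359) = -113 + 6359 = 6246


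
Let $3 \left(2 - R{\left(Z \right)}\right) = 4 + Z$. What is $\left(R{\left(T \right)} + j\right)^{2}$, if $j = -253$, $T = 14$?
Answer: $66049$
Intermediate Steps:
$R{\left(Z \right)} = \frac{2}{3} - \frac{Z}{3}$ ($R{\left(Z \right)} = 2 - \frac{4 + Z}{3} = 2 - \left(\frac{4}{3} + \frac{Z}{3}\right) = \frac{2}{3} - \frac{Z}{3}$)
$\left(R{\left(T \right)} + j\right)^{2} = \left(\left(\frac{2}{3} - \frac{14}{3}\right) - 253\right)^{2} = \left(-4 - 253\right)^{2} = \left(-257\right)^{2} = 66049$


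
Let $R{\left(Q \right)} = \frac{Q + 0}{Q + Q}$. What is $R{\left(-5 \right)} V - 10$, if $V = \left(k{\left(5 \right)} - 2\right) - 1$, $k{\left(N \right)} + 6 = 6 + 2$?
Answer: $- \frac{21}{2} \approx -10.5$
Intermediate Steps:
$k{\left(N \right)} = 2$ ($k{\left(N \right)} = -6 + \left(6 + 2\right) = -6 + 8 = 2$)
$R{\left(Q \right)} = \frac{1}{2}$ ($R{\left(Q \right)} = \frac{Q}{2 Q} = Q \frac{1}{2 Q} = \frac{1}{2}$)
$V = -1$ ($V = \left(2 - 2\right) - 1 = 0 - 1 = -1$)
$R{\left(-5 \right)} V - 10 = \frac{1}{2} \left(-1\right) - 10 = - \frac{1}{2} - 10 = - \frac{21}{2}$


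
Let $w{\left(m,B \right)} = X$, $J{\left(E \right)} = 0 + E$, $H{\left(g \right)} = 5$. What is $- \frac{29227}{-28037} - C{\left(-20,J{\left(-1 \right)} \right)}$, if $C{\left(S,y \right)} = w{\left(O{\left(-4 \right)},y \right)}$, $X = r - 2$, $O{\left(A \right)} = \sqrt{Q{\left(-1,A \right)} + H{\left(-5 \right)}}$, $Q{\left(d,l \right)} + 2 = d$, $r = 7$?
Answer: $- \frac{110958}{28037} \approx -3.9576$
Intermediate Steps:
$Q{\left(d,l \right)} = -2 + d$
$J{\left(E \right)} = E$
$O{\left(A \right)} = \sqrt{2}$ ($O{\left(A \right)} = \sqrt{\left(-2 - 1\right) + 5} = \sqrt{-3 + 5} = \sqrt{2}$)
$X = 5$ ($X = 7 - 2 = 5$)
$w{\left(m,B \right)} = 5$
$C{\left(S,y \right)} = 5$
$- \frac{29227}{-28037} - C{\left(-20,J{\left(-1 \right)} \right)} = - \frac{29227}{-28037} - 5 = \left(-29227\right) \left(- \frac{1}{28037}\right) - 5 = \frac{29227}{28037} - 5 = - \frac{110958}{28037}$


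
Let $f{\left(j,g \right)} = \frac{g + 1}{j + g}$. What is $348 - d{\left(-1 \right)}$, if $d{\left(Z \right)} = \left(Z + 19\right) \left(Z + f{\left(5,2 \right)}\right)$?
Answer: $\frac{2508}{7} \approx 358.29$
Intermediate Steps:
$f{\left(j,g \right)} = \frac{1 + g}{g + j}$
$d{\left(Z \right)} = \left(19 + Z\right) \left(\frac{3}{7} + Z\right)$ ($d{\left(Z \right)} = \left(Z + 19\right) \left(Z + \frac{1 + 2}{2 + 5}\right) = \left(19 + Z\right) \left(Z + \frac{1}{7} \cdot 3\right) = \left(19 + Z\right) \left(Z + \frac{3}{7}\right) = \left(19 + Z\right) \left(\frac{3}{7} + Z\right)$)
$348 - d{\left(-1 \right)} = 348 - \left(\frac{57}{7} + \left(-1\right)^{2} + \frac{136}{7} \left(-1\right)\right) = 348 - \left(\frac{57}{7} + 1 - \frac{136}{7}\right) = 348 - - \frac{72}{7} = 348 + \frac{72}{7} = \frac{2508}{7}$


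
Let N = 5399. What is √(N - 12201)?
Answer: I*√6802 ≈ 82.474*I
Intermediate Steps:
√(N - 12201) = √(5399 - 12201) = √(-6802) = I*√6802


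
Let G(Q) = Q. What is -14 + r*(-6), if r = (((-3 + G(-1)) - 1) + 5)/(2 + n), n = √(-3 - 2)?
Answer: -14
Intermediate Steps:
n = I*√5 (n = √(-5) = I*√5 ≈ 2.2361*I)
r = 0 (r = (((-3 - 1) - 1) + 5)/(2 + I*√5) = ((-4 - 1) + 5)/(2 + I*√5) = (-5 + 5)/(2 + I*√5) = 0/(2 + I*√5) = 0)
-14 + r*(-6) = -14 + 0*(-6) = -14 + 0 = -14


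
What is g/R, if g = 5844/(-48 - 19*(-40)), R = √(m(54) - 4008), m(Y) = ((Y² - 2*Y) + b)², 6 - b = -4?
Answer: 1461*√31/2792108 ≈ 0.0029134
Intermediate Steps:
b = 10 (b = 6 - 1*(-4) = 6 + 4 = 10)
m(Y) = (10 + Y² - 2*Y)² (m(Y) = ((Y² - 2*Y) + 10)² = (10 + Y² - 2*Y)²)
R = 506*√31 (R = √((10 + 54² - 2*54)² - 4008) = √((10 + 2916 - 108)² - 4008) = √(2818² - 4008) = √(7941124 - 4008) = √7937116 = 506*√31 ≈ 2817.3)
g = 1461/178 (g = 5844/(-48 + 760) = 5844/712 = 5844*(1/712) = 1461/178 ≈ 8.2079)
g/R = 1461/(178*((506*√31))) = 1461*(√31/15686)/178 = 1461*√31/2792108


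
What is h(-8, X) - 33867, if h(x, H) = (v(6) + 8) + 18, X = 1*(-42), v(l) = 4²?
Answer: -33825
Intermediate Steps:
v(l) = 16
X = -42
h(x, H) = 42 (h(x, H) = (16 + 8) + 18 = 24 + 18 = 42)
h(-8, X) - 33867 = 42 - 33867 = -33825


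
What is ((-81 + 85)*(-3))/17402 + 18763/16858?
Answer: 163155715/146681458 ≈ 1.1123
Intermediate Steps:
((-81 + 85)*(-3))/17402 + 18763/16858 = (4*(-3))*(1/17402) + 18763*(1/16858) = -12*1/17402 + 18763/16858 = -6/8701 + 18763/16858 = 163155715/146681458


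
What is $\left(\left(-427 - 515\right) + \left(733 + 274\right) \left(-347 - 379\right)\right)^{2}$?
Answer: $535859136576$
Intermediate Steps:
$\left(\left(-427 - 515\right) + \left(733 + 274\right) \left(-347 - 379\right)\right)^{2} = \left(\left(-427 - 515\right) + 1007 \left(-726\right)\right)^{2} = \left(-942 - 731082\right)^{2} = \left(-732024\right)^{2} = 535859136576$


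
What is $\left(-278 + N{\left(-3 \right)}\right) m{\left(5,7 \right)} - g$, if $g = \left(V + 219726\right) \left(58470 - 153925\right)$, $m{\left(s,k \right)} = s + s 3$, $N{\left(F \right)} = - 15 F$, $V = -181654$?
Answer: $3634158100$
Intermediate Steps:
$m{\left(s,k \right)} = 4 s$ ($m{\left(s,k \right)} = s + 3 s = 4 s$)
$g = -3634162760$ ($g = \left(-181654 + 219726\right) \left(58470 - 153925\right) = 38072 \left(-95455\right) = -3634162760$)
$\left(-278 + N{\left(-3 \right)}\right) m{\left(5,7 \right)} - g = \left(-278 - -45\right) 4 \cdot 5 - -3634162760 = \left(-278 + 45\right) 20 + 3634162760 = \left(-233\right) 20 + 3634162760 = -4660 + 3634162760 = 3634158100$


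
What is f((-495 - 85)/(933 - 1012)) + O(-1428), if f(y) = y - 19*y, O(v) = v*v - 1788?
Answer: 160943844/79 ≈ 2.0373e+6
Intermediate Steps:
O(v) = -1788 + v**2 (O(v) = v**2 - 1788 = -1788 + v**2)
f(y) = -18*y
f((-495 - 85)/(933 - 1012)) + O(-1428) = -18*(-495 - 85)/(933 - 1012) + (-1788 + (-1428)**2) = -(-10440)/(-79) + (-1788 + 2039184) = -(-10440)*(-1)/79 + 2037396 = -18*580/79 + 2037396 = -10440/79 + 2037396 = 160943844/79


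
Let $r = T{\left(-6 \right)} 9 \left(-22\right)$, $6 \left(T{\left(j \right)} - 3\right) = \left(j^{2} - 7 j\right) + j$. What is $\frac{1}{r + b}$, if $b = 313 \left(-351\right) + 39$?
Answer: $- \frac{1}{112794} \approx -8.8657 \cdot 10^{-6}$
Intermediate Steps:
$b = -109824$ ($b = -109863 + 39 = -109824$)
$T{\left(j \right)} = 3 - j + \frac{j^{2}}{6}$ ($T{\left(j \right)} = 3 + \frac{\left(j^{2} - 7 j\right) + j}{6} = 3 + \frac{j^{2} - 6 j}{6} = 3 + \left(- j + \frac{j^{2}}{6}\right) = 3 - j + \frac{j^{2}}{6}$)
$r = -2970$ ($r = \left(3 - -6 + \frac{\left(-6\right)^{2}}{6}\right) 9 \left(-22\right) = \left(3 + 6 + \frac{1}{6} \cdot 36\right) 9 \left(-22\right) = \left(3 + 6 + 6\right) 9 \left(-22\right) = 15 \cdot 9 \left(-22\right) = 135 \left(-22\right) = -2970$)
$\frac{1}{r + b} = \frac{1}{-2970 - 109824} = \frac{1}{-112794} = - \frac{1}{112794}$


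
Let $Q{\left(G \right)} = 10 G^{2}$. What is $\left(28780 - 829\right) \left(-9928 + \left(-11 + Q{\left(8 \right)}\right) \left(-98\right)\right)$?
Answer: $-2000453070$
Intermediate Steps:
$\left(28780 - 829\right) \left(-9928 + \left(-11 + Q{\left(8 \right)}\right) \left(-98\right)\right) = \left(28780 - 829\right) \left(-9928 + \left(-11 + 10 \cdot 8^{2}\right) \left(-98\right)\right) = 27951 \left(-9928 + \left(-11 + 10 \cdot 64\right) \left(-98\right)\right) = 27951 \left(-9928 + \left(-11 + 640\right) \left(-98\right)\right) = 27951 \left(-9928 + 629 \left(-98\right)\right) = 27951 \left(-9928 - 61642\right) = 27951 \left(-71570\right) = -2000453070$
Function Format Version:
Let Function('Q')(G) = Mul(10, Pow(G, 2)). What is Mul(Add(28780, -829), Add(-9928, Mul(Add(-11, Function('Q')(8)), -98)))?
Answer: -2000453070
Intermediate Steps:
Mul(Add(28780, -829), Add(-9928, Mul(Add(-11, Function('Q')(8)), -98))) = Mul(Add(28780, -829), Add(-9928, Mul(Add(-11, Mul(10, Pow(8, 2))), -98))) = Mul(27951, Add(-9928, Mul(Add(-11, Mul(10, 64)), -98))) = Mul(27951, Add(-9928, Mul(Add(-11, 640), -98))) = Mul(27951, Add(-9928, Mul(629, -98))) = Mul(27951, Add(-9928, -61642)) = Mul(27951, -71570) = -2000453070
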